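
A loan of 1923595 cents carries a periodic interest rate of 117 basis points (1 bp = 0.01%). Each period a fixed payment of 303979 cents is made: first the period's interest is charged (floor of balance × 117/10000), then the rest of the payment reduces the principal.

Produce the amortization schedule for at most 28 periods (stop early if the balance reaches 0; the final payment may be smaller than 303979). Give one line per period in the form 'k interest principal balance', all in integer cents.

1 22506 281473 1642122
2 19212 284767 1357355
3 15881 288098 1069257
4 12510 291469 777788
5 9100 294879 482909
6 5650 298329 184580
7 2159 184580 0

1. interest=⌊1923595·117/10000⌋=22506; principal=303979-22506=281473; balance=1923595-281473=1642122
2. interest=⌊1642122·117/10000⌋=19212; principal=303979-19212=284767; balance=1642122-284767=1357355
3. interest=⌊1357355·117/10000⌋=15881; principal=303979-15881=288098; balance=1357355-288098=1069257
4. interest=⌊1069257·117/10000⌋=12510; principal=303979-12510=291469; balance=1069257-291469=777788
5. interest=⌊777788·117/10000⌋=9100; principal=303979-9100=294879; balance=777788-294879=482909
6. interest=⌊482909·117/10000⌋=5650; principal=303979-5650=298329; balance=482909-298329=184580
7. interest=⌊184580·117/10000⌋=2159; principal=min(303979-2159,184580)=184580; balance=184580-184580=0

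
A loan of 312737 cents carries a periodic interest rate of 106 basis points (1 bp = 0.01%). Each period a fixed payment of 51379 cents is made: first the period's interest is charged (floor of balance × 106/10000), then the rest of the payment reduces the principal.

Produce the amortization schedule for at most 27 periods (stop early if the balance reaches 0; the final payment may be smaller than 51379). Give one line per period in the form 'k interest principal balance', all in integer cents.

1. interest=⌊312737·106/10000⌋=3315; principal=51379-3315=48064; balance=312737-48064=264673
2. interest=⌊264673·106/10000⌋=2805; principal=51379-2805=48574; balance=264673-48574=216099
3. interest=⌊216099·106/10000⌋=2290; principal=51379-2290=49089; balance=216099-49089=167010
4. interest=⌊167010·106/10000⌋=1770; principal=51379-1770=49609; balance=167010-49609=117401
5. interest=⌊117401·106/10000⌋=1244; principal=51379-1244=50135; balance=117401-50135=67266
6. interest=⌊67266·106/10000⌋=713; principal=51379-713=50666; balance=67266-50666=16600
7. interest=⌊16600·106/10000⌋=175; principal=min(51379-175,16600)=16600; balance=16600-16600=0

1 3315 48064 264673
2 2805 48574 216099
3 2290 49089 167010
4 1770 49609 117401
5 1244 50135 67266
6 713 50666 16600
7 175 16600 0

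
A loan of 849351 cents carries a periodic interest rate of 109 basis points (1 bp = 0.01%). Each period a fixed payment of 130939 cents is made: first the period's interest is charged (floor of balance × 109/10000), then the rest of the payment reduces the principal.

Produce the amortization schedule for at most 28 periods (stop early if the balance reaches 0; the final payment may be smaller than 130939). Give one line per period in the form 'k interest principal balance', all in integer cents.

1. interest=⌊849351·109/10000⌋=9257; principal=130939-9257=121682; balance=849351-121682=727669
2. interest=⌊727669·109/10000⌋=7931; principal=130939-7931=123008; balance=727669-123008=604661
3. interest=⌊604661·109/10000⌋=6590; principal=130939-6590=124349; balance=604661-124349=480312
4. interest=⌊480312·109/10000⌋=5235; principal=130939-5235=125704; balance=480312-125704=354608
5. interest=⌊354608·109/10000⌋=3865; principal=130939-3865=127074; balance=354608-127074=227534
6. interest=⌊227534·109/10000⌋=2480; principal=130939-2480=128459; balance=227534-128459=99075
7. interest=⌊99075·109/10000⌋=1079; principal=min(130939-1079,99075)=99075; balance=99075-99075=0

1 9257 121682 727669
2 7931 123008 604661
3 6590 124349 480312
4 5235 125704 354608
5 3865 127074 227534
6 2480 128459 99075
7 1079 99075 0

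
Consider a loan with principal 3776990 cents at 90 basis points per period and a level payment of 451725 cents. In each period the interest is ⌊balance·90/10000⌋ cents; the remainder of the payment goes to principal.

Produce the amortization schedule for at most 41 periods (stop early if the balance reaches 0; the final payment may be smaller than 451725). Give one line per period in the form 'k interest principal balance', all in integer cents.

1. interest=⌊3776990·90/10000⌋=33992; principal=451725-33992=417733; balance=3776990-417733=3359257
2. interest=⌊3359257·90/10000⌋=30233; principal=451725-30233=421492; balance=3359257-421492=2937765
3. interest=⌊2937765·90/10000⌋=26439; principal=451725-26439=425286; balance=2937765-425286=2512479
4. interest=⌊2512479·90/10000⌋=22612; principal=451725-22612=429113; balance=2512479-429113=2083366
5. interest=⌊2083366·90/10000⌋=18750; principal=451725-18750=432975; balance=2083366-432975=1650391
6. interest=⌊1650391·90/10000⌋=14853; principal=451725-14853=436872; balance=1650391-436872=1213519
7. interest=⌊1213519·90/10000⌋=10921; principal=451725-10921=440804; balance=1213519-440804=772715
8. interest=⌊772715·90/10000⌋=6954; principal=451725-6954=444771; balance=772715-444771=327944
9. interest=⌊327944·90/10000⌋=2951; principal=min(451725-2951,327944)=327944; balance=327944-327944=0

1 33992 417733 3359257
2 30233 421492 2937765
3 26439 425286 2512479
4 22612 429113 2083366
5 18750 432975 1650391
6 14853 436872 1213519
7 10921 440804 772715
8 6954 444771 327944
9 2951 327944 0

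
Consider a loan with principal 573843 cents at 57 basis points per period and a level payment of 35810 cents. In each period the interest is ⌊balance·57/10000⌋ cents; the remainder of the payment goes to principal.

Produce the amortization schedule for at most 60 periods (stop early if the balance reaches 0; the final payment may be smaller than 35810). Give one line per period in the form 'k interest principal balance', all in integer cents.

1 3270 32540 541303
2 3085 32725 508578
3 2898 32912 475666
4 2711 33099 442567
5 2522 33288 409279
6 2332 33478 375801
7 2142 33668 342133
8 1950 33860 308273
9 1757 34053 274220
10 1563 34247 239973
11 1367 34443 205530
12 1171 34639 170891
13 974 34836 136055
14 775 35035 101020
15 575 35235 65785
16 374 35436 30349
17 172 30349 0

1. interest=⌊573843·57/10000⌋=3270; principal=35810-3270=32540; balance=573843-32540=541303
2. interest=⌊541303·57/10000⌋=3085; principal=35810-3085=32725; balance=541303-32725=508578
3. interest=⌊508578·57/10000⌋=2898; principal=35810-2898=32912; balance=508578-32912=475666
4. interest=⌊475666·57/10000⌋=2711; principal=35810-2711=33099; balance=475666-33099=442567
5. interest=⌊442567·57/10000⌋=2522; principal=35810-2522=33288; balance=442567-33288=409279
6. interest=⌊409279·57/10000⌋=2332; principal=35810-2332=33478; balance=409279-33478=375801
7. interest=⌊375801·57/10000⌋=2142; principal=35810-2142=33668; balance=375801-33668=342133
8. interest=⌊342133·57/10000⌋=1950; principal=35810-1950=33860; balance=342133-33860=308273
9. interest=⌊308273·57/10000⌋=1757; principal=35810-1757=34053; balance=308273-34053=274220
10. interest=⌊274220·57/10000⌋=1563; principal=35810-1563=34247; balance=274220-34247=239973
11. interest=⌊239973·57/10000⌋=1367; principal=35810-1367=34443; balance=239973-34443=205530
12. interest=⌊205530·57/10000⌋=1171; principal=35810-1171=34639; balance=205530-34639=170891
13. interest=⌊170891·57/10000⌋=974; principal=35810-974=34836; balance=170891-34836=136055
14. interest=⌊136055·57/10000⌋=775; principal=35810-775=35035; balance=136055-35035=101020
15. interest=⌊101020·57/10000⌋=575; principal=35810-575=35235; balance=101020-35235=65785
16. interest=⌊65785·57/10000⌋=374; principal=35810-374=35436; balance=65785-35436=30349
17. interest=⌊30349·57/10000⌋=172; principal=min(35810-172,30349)=30349; balance=30349-30349=0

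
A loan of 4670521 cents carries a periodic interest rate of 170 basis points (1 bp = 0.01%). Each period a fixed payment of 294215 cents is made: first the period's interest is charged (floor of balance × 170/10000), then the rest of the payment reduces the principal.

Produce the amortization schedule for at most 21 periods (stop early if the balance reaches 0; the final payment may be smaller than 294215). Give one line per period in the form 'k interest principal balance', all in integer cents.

1. interest=⌊4670521·170/10000⌋=79398; principal=294215-79398=214817; balance=4670521-214817=4455704
2. interest=⌊4455704·170/10000⌋=75746; principal=294215-75746=218469; balance=4455704-218469=4237235
3. interest=⌊4237235·170/10000⌋=72032; principal=294215-72032=222183; balance=4237235-222183=4015052
4. interest=⌊4015052·170/10000⌋=68255; principal=294215-68255=225960; balance=4015052-225960=3789092
5. interest=⌊3789092·170/10000⌋=64414; principal=294215-64414=229801; balance=3789092-229801=3559291
6. interest=⌊3559291·170/10000⌋=60507; principal=294215-60507=233708; balance=3559291-233708=3325583
7. interest=⌊3325583·170/10000⌋=56534; principal=294215-56534=237681; balance=3325583-237681=3087902
8. interest=⌊3087902·170/10000⌋=52494; principal=294215-52494=241721; balance=3087902-241721=2846181
9. interest=⌊2846181·170/10000⌋=48385; principal=294215-48385=245830; balance=2846181-245830=2600351
10. interest=⌊2600351·170/10000⌋=44205; principal=294215-44205=250010; balance=2600351-250010=2350341
11. interest=⌊2350341·170/10000⌋=39955; principal=294215-39955=254260; balance=2350341-254260=2096081
12. interest=⌊2096081·170/10000⌋=35633; principal=294215-35633=258582; balance=2096081-258582=1837499
13. interest=⌊1837499·170/10000⌋=31237; principal=294215-31237=262978; balance=1837499-262978=1574521
14. interest=⌊1574521·170/10000⌋=26766; principal=294215-26766=267449; balance=1574521-267449=1307072
15. interest=⌊1307072·170/10000⌋=22220; principal=294215-22220=271995; balance=1307072-271995=1035077
16. interest=⌊1035077·170/10000⌋=17596; principal=294215-17596=276619; balance=1035077-276619=758458
17. interest=⌊758458·170/10000⌋=12893; principal=294215-12893=281322; balance=758458-281322=477136
18. interest=⌊477136·170/10000⌋=8111; principal=294215-8111=286104; balance=477136-286104=191032
19. interest=⌊191032·170/10000⌋=3247; principal=min(294215-3247,191032)=191032; balance=191032-191032=0

1 79398 214817 4455704
2 75746 218469 4237235
3 72032 222183 4015052
4 68255 225960 3789092
5 64414 229801 3559291
6 60507 233708 3325583
7 56534 237681 3087902
8 52494 241721 2846181
9 48385 245830 2600351
10 44205 250010 2350341
11 39955 254260 2096081
12 35633 258582 1837499
13 31237 262978 1574521
14 26766 267449 1307072
15 22220 271995 1035077
16 17596 276619 758458
17 12893 281322 477136
18 8111 286104 191032
19 3247 191032 0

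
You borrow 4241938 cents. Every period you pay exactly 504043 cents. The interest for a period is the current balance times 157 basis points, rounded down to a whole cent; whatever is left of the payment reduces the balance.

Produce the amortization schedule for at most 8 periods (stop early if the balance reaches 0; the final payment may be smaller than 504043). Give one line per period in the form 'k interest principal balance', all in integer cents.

1. interest=⌊4241938·157/10000⌋=66598; principal=504043-66598=437445; balance=4241938-437445=3804493
2. interest=⌊3804493·157/10000⌋=59730; principal=504043-59730=444313; balance=3804493-444313=3360180
3. interest=⌊3360180·157/10000⌋=52754; principal=504043-52754=451289; balance=3360180-451289=2908891
4. interest=⌊2908891·157/10000⌋=45669; principal=504043-45669=458374; balance=2908891-458374=2450517
5. interest=⌊2450517·157/10000⌋=38473; principal=504043-38473=465570; balance=2450517-465570=1984947
6. interest=⌊1984947·157/10000⌋=31163; principal=504043-31163=472880; balance=1984947-472880=1512067
7. interest=⌊1512067·157/10000⌋=23739; principal=504043-23739=480304; balance=1512067-480304=1031763
8. interest=⌊1031763·157/10000⌋=16198; principal=504043-16198=487845; balance=1031763-487845=543918

1 66598 437445 3804493
2 59730 444313 3360180
3 52754 451289 2908891
4 45669 458374 2450517
5 38473 465570 1984947
6 31163 472880 1512067
7 23739 480304 1031763
8 16198 487845 543918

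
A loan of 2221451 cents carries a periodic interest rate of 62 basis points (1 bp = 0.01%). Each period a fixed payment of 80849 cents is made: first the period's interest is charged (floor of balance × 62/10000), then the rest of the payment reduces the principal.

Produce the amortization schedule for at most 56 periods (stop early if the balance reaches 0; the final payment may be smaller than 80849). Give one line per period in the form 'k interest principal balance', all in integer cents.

1 13772 67077 2154374
2 13357 67492 2086882
3 12938 67911 2018971
4 12517 68332 1950639
5 12093 68756 1881883
6 11667 69182 1812701
7 11238 69611 1743090
8 10807 70042 1673048
9 10372 70477 1602571
10 9935 70914 1531657
11 9496 71353 1460304
12 9053 71796 1388508
13 8608 72241 1316267
14 8160 72689 1243578
15 7710 73139 1170439
16 7256 73593 1096846
17 6800 74049 1022797
18 6341 74508 948289
19 5879 74970 873319
20 5414 75435 797884
21 4946 75903 721981
22 4476 76373 645608
23 4002 76847 568761
24 3526 77323 491438
25 3046 77803 413635
26 2564 78285 335350
27 2079 78770 256580
28 1590 79259 177321
29 1099 79750 97571
30 604 80245 17326
31 107 17326 0

1. interest=⌊2221451·62/10000⌋=13772; principal=80849-13772=67077; balance=2221451-67077=2154374
2. interest=⌊2154374·62/10000⌋=13357; principal=80849-13357=67492; balance=2154374-67492=2086882
3. interest=⌊2086882·62/10000⌋=12938; principal=80849-12938=67911; balance=2086882-67911=2018971
4. interest=⌊2018971·62/10000⌋=12517; principal=80849-12517=68332; balance=2018971-68332=1950639
5. interest=⌊1950639·62/10000⌋=12093; principal=80849-12093=68756; balance=1950639-68756=1881883
6. interest=⌊1881883·62/10000⌋=11667; principal=80849-11667=69182; balance=1881883-69182=1812701
7. interest=⌊1812701·62/10000⌋=11238; principal=80849-11238=69611; balance=1812701-69611=1743090
8. interest=⌊1743090·62/10000⌋=10807; principal=80849-10807=70042; balance=1743090-70042=1673048
9. interest=⌊1673048·62/10000⌋=10372; principal=80849-10372=70477; balance=1673048-70477=1602571
10. interest=⌊1602571·62/10000⌋=9935; principal=80849-9935=70914; balance=1602571-70914=1531657
11. interest=⌊1531657·62/10000⌋=9496; principal=80849-9496=71353; balance=1531657-71353=1460304
12. interest=⌊1460304·62/10000⌋=9053; principal=80849-9053=71796; balance=1460304-71796=1388508
13. interest=⌊1388508·62/10000⌋=8608; principal=80849-8608=72241; balance=1388508-72241=1316267
14. interest=⌊1316267·62/10000⌋=8160; principal=80849-8160=72689; balance=1316267-72689=1243578
15. interest=⌊1243578·62/10000⌋=7710; principal=80849-7710=73139; balance=1243578-73139=1170439
16. interest=⌊1170439·62/10000⌋=7256; principal=80849-7256=73593; balance=1170439-73593=1096846
17. interest=⌊1096846·62/10000⌋=6800; principal=80849-6800=74049; balance=1096846-74049=1022797
18. interest=⌊1022797·62/10000⌋=6341; principal=80849-6341=74508; balance=1022797-74508=948289
19. interest=⌊948289·62/10000⌋=5879; principal=80849-5879=74970; balance=948289-74970=873319
20. interest=⌊873319·62/10000⌋=5414; principal=80849-5414=75435; balance=873319-75435=797884
21. interest=⌊797884·62/10000⌋=4946; principal=80849-4946=75903; balance=797884-75903=721981
22. interest=⌊721981·62/10000⌋=4476; principal=80849-4476=76373; balance=721981-76373=645608
23. interest=⌊645608·62/10000⌋=4002; principal=80849-4002=76847; balance=645608-76847=568761
24. interest=⌊568761·62/10000⌋=3526; principal=80849-3526=77323; balance=568761-77323=491438
25. interest=⌊491438·62/10000⌋=3046; principal=80849-3046=77803; balance=491438-77803=413635
26. interest=⌊413635·62/10000⌋=2564; principal=80849-2564=78285; balance=413635-78285=335350
27. interest=⌊335350·62/10000⌋=2079; principal=80849-2079=78770; balance=335350-78770=256580
28. interest=⌊256580·62/10000⌋=1590; principal=80849-1590=79259; balance=256580-79259=177321
29. interest=⌊177321·62/10000⌋=1099; principal=80849-1099=79750; balance=177321-79750=97571
30. interest=⌊97571·62/10000⌋=604; principal=80849-604=80245; balance=97571-80245=17326
31. interest=⌊17326·62/10000⌋=107; principal=min(80849-107,17326)=17326; balance=17326-17326=0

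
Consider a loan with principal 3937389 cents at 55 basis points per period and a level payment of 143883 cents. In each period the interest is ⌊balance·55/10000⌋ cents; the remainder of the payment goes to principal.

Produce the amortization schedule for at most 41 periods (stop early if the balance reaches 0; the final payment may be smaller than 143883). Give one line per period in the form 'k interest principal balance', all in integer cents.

1 21655 122228 3815161
2 20983 122900 3692261
3 20307 123576 3568685
4 19627 124256 3444429
5 18944 124939 3319490
6 18257 125626 3193864
7 17566 126317 3067547
8 16871 127012 2940535
9 16172 127711 2812824
10 15470 128413 2684411
11 14764 129119 2555292
12 14054 129829 2425463
13 13340 130543 2294920
14 12622 131261 2163659
15 11900 131983 2031676
16 11174 132709 1898967
17 10444 133439 1765528
18 9710 134173 1631355
19 8972 134911 1496444
20 8230 135653 1360791
21 7484 136399 1224392
22 6734 137149 1087243
23 5979 137904 949339
24 5221 138662 810677
25 4458 139425 671252
26 3691 140192 531060
27 2920 140963 390097
28 2145 141738 248359
29 1365 142518 105841
30 582 105841 0

1. interest=⌊3937389·55/10000⌋=21655; principal=143883-21655=122228; balance=3937389-122228=3815161
2. interest=⌊3815161·55/10000⌋=20983; principal=143883-20983=122900; balance=3815161-122900=3692261
3. interest=⌊3692261·55/10000⌋=20307; principal=143883-20307=123576; balance=3692261-123576=3568685
4. interest=⌊3568685·55/10000⌋=19627; principal=143883-19627=124256; balance=3568685-124256=3444429
5. interest=⌊3444429·55/10000⌋=18944; principal=143883-18944=124939; balance=3444429-124939=3319490
6. interest=⌊3319490·55/10000⌋=18257; principal=143883-18257=125626; balance=3319490-125626=3193864
7. interest=⌊3193864·55/10000⌋=17566; principal=143883-17566=126317; balance=3193864-126317=3067547
8. interest=⌊3067547·55/10000⌋=16871; principal=143883-16871=127012; balance=3067547-127012=2940535
9. interest=⌊2940535·55/10000⌋=16172; principal=143883-16172=127711; balance=2940535-127711=2812824
10. interest=⌊2812824·55/10000⌋=15470; principal=143883-15470=128413; balance=2812824-128413=2684411
11. interest=⌊2684411·55/10000⌋=14764; principal=143883-14764=129119; balance=2684411-129119=2555292
12. interest=⌊2555292·55/10000⌋=14054; principal=143883-14054=129829; balance=2555292-129829=2425463
13. interest=⌊2425463·55/10000⌋=13340; principal=143883-13340=130543; balance=2425463-130543=2294920
14. interest=⌊2294920·55/10000⌋=12622; principal=143883-12622=131261; balance=2294920-131261=2163659
15. interest=⌊2163659·55/10000⌋=11900; principal=143883-11900=131983; balance=2163659-131983=2031676
16. interest=⌊2031676·55/10000⌋=11174; principal=143883-11174=132709; balance=2031676-132709=1898967
17. interest=⌊1898967·55/10000⌋=10444; principal=143883-10444=133439; balance=1898967-133439=1765528
18. interest=⌊1765528·55/10000⌋=9710; principal=143883-9710=134173; balance=1765528-134173=1631355
19. interest=⌊1631355·55/10000⌋=8972; principal=143883-8972=134911; balance=1631355-134911=1496444
20. interest=⌊1496444·55/10000⌋=8230; principal=143883-8230=135653; balance=1496444-135653=1360791
21. interest=⌊1360791·55/10000⌋=7484; principal=143883-7484=136399; balance=1360791-136399=1224392
22. interest=⌊1224392·55/10000⌋=6734; principal=143883-6734=137149; balance=1224392-137149=1087243
23. interest=⌊1087243·55/10000⌋=5979; principal=143883-5979=137904; balance=1087243-137904=949339
24. interest=⌊949339·55/10000⌋=5221; principal=143883-5221=138662; balance=949339-138662=810677
25. interest=⌊810677·55/10000⌋=4458; principal=143883-4458=139425; balance=810677-139425=671252
26. interest=⌊671252·55/10000⌋=3691; principal=143883-3691=140192; balance=671252-140192=531060
27. interest=⌊531060·55/10000⌋=2920; principal=143883-2920=140963; balance=531060-140963=390097
28. interest=⌊390097·55/10000⌋=2145; principal=143883-2145=141738; balance=390097-141738=248359
29. interest=⌊248359·55/10000⌋=1365; principal=143883-1365=142518; balance=248359-142518=105841
30. interest=⌊105841·55/10000⌋=582; principal=min(143883-582,105841)=105841; balance=105841-105841=0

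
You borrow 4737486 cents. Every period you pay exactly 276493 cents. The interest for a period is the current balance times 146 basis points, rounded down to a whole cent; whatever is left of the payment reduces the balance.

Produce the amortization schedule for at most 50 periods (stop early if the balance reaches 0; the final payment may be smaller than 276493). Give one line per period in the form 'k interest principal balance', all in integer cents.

1. interest=⌊4737486·146/10000⌋=69167; principal=276493-69167=207326; balance=4737486-207326=4530160
2. interest=⌊4530160·146/10000⌋=66140; principal=276493-66140=210353; balance=4530160-210353=4319807
3. interest=⌊4319807·146/10000⌋=63069; principal=276493-63069=213424; balance=4319807-213424=4106383
4. interest=⌊4106383·146/10000⌋=59953; principal=276493-59953=216540; balance=4106383-216540=3889843
5. interest=⌊3889843·146/10000⌋=56791; principal=276493-56791=219702; balance=3889843-219702=3670141
6. interest=⌊3670141·146/10000⌋=53584; principal=276493-53584=222909; balance=3670141-222909=3447232
7. interest=⌊3447232·146/10000⌋=50329; principal=276493-50329=226164; balance=3447232-226164=3221068
8. interest=⌊3221068·146/10000⌋=47027; principal=276493-47027=229466; balance=3221068-229466=2991602
9. interest=⌊2991602·146/10000⌋=43677; principal=276493-43677=232816; balance=2991602-232816=2758786
10. interest=⌊2758786·146/10000⌋=40278; principal=276493-40278=236215; balance=2758786-236215=2522571
11. interest=⌊2522571·146/10000⌋=36829; principal=276493-36829=239664; balance=2522571-239664=2282907
12. interest=⌊2282907·146/10000⌋=33330; principal=276493-33330=243163; balance=2282907-243163=2039744
13. interest=⌊2039744·146/10000⌋=29780; principal=276493-29780=246713; balance=2039744-246713=1793031
14. interest=⌊1793031·146/10000⌋=26178; principal=276493-26178=250315; balance=1793031-250315=1542716
15. interest=⌊1542716·146/10000⌋=22523; principal=276493-22523=253970; balance=1542716-253970=1288746
16. interest=⌊1288746·146/10000⌋=18815; principal=276493-18815=257678; balance=1288746-257678=1031068
17. interest=⌊1031068·146/10000⌋=15053; principal=276493-15053=261440; balance=1031068-261440=769628
18. interest=⌊769628·146/10000⌋=11236; principal=276493-11236=265257; balance=769628-265257=504371
19. interest=⌊504371·146/10000⌋=7363; principal=276493-7363=269130; balance=504371-269130=235241
20. interest=⌊235241·146/10000⌋=3434; principal=min(276493-3434,235241)=235241; balance=235241-235241=0

1 69167 207326 4530160
2 66140 210353 4319807
3 63069 213424 4106383
4 59953 216540 3889843
5 56791 219702 3670141
6 53584 222909 3447232
7 50329 226164 3221068
8 47027 229466 2991602
9 43677 232816 2758786
10 40278 236215 2522571
11 36829 239664 2282907
12 33330 243163 2039744
13 29780 246713 1793031
14 26178 250315 1542716
15 22523 253970 1288746
16 18815 257678 1031068
17 15053 261440 769628
18 11236 265257 504371
19 7363 269130 235241
20 3434 235241 0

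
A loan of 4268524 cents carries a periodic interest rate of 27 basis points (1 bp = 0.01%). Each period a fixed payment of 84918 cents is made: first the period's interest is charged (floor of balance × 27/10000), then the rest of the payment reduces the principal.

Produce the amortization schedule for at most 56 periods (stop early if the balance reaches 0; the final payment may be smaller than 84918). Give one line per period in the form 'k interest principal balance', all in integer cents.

1. interest=⌊4268524·27/10000⌋=11525; principal=84918-11525=73393; balance=4268524-73393=4195131
2. interest=⌊4195131·27/10000⌋=11326; principal=84918-11326=73592; balance=4195131-73592=4121539
3. interest=⌊4121539·27/10000⌋=11128; principal=84918-11128=73790; balance=4121539-73790=4047749
4. interest=⌊4047749·27/10000⌋=10928; principal=84918-10928=73990; balance=4047749-73990=3973759
5. interest=⌊3973759·27/10000⌋=10729; principal=84918-10729=74189; balance=3973759-74189=3899570
6. interest=⌊3899570·27/10000⌋=10528; principal=84918-10528=74390; balance=3899570-74390=3825180
7. interest=⌊3825180·27/10000⌋=10327; principal=84918-10327=74591; balance=3825180-74591=3750589
8. interest=⌊3750589·27/10000⌋=10126; principal=84918-10126=74792; balance=3750589-74792=3675797
9. interest=⌊3675797·27/10000⌋=9924; principal=84918-9924=74994; balance=3675797-74994=3600803
10. interest=⌊3600803·27/10000⌋=9722; principal=84918-9722=75196; balance=3600803-75196=3525607
11. interest=⌊3525607·27/10000⌋=9519; principal=84918-9519=75399; balance=3525607-75399=3450208
12. interest=⌊3450208·27/10000⌋=9315; principal=84918-9315=75603; balance=3450208-75603=3374605
13. interest=⌊3374605·27/10000⌋=9111; principal=84918-9111=75807; balance=3374605-75807=3298798
14. interest=⌊3298798·27/10000⌋=8906; principal=84918-8906=76012; balance=3298798-76012=3222786
15. interest=⌊3222786·27/10000⌋=8701; principal=84918-8701=76217; balance=3222786-76217=3146569
16. interest=⌊3146569·27/10000⌋=8495; principal=84918-8495=76423; balance=3146569-76423=3070146
17. interest=⌊3070146·27/10000⌋=8289; principal=84918-8289=76629; balance=3070146-76629=2993517
18. interest=⌊2993517·27/10000⌋=8082; principal=84918-8082=76836; balance=2993517-76836=2916681
19. interest=⌊2916681·27/10000⌋=7875; principal=84918-7875=77043; balance=2916681-77043=2839638
20. interest=⌊2839638·27/10000⌋=7667; principal=84918-7667=77251; balance=2839638-77251=2762387
21. interest=⌊2762387·27/10000⌋=7458; principal=84918-7458=77460; balance=2762387-77460=2684927
22. interest=⌊2684927·27/10000⌋=7249; principal=84918-7249=77669; balance=2684927-77669=2607258
23. interest=⌊2607258·27/10000⌋=7039; principal=84918-7039=77879; balance=2607258-77879=2529379
24. interest=⌊2529379·27/10000⌋=6829; principal=84918-6829=78089; balance=2529379-78089=2451290
25. interest=⌊2451290·27/10000⌋=6618; principal=84918-6618=78300; balance=2451290-78300=2372990
26. interest=⌊2372990·27/10000⌋=6407; principal=84918-6407=78511; balance=2372990-78511=2294479
27. interest=⌊2294479·27/10000⌋=6195; principal=84918-6195=78723; balance=2294479-78723=2215756
28. interest=⌊2215756·27/10000⌋=5982; principal=84918-5982=78936; balance=2215756-78936=2136820
29. interest=⌊2136820·27/10000⌋=5769; principal=84918-5769=79149; balance=2136820-79149=2057671
30. interest=⌊2057671·27/10000⌋=5555; principal=84918-5555=79363; balance=2057671-79363=1978308
31. interest=⌊1978308·27/10000⌋=5341; principal=84918-5341=79577; balance=1978308-79577=1898731
32. interest=⌊1898731·27/10000⌋=5126; principal=84918-5126=79792; balance=1898731-79792=1818939
33. interest=⌊1818939·27/10000⌋=4911; principal=84918-4911=80007; balance=1818939-80007=1738932
34. interest=⌊1738932·27/10000⌋=4695; principal=84918-4695=80223; balance=1738932-80223=1658709
35. interest=⌊1658709·27/10000⌋=4478; principal=84918-4478=80440; balance=1658709-80440=1578269
36. interest=⌊1578269·27/10000⌋=4261; principal=84918-4261=80657; balance=1578269-80657=1497612
37. interest=⌊1497612·27/10000⌋=4043; principal=84918-4043=80875; balance=1497612-80875=1416737
38. interest=⌊1416737·27/10000⌋=3825; principal=84918-3825=81093; balance=1416737-81093=1335644
39. interest=⌊1335644·27/10000⌋=3606; principal=84918-3606=81312; balance=1335644-81312=1254332
40. interest=⌊1254332·27/10000⌋=3386; principal=84918-3386=81532; balance=1254332-81532=1172800
41. interest=⌊1172800·27/10000⌋=3166; principal=84918-3166=81752; balance=1172800-81752=1091048
42. interest=⌊1091048·27/10000⌋=2945; principal=84918-2945=81973; balance=1091048-81973=1009075
43. interest=⌊1009075·27/10000⌋=2724; principal=84918-2724=82194; balance=1009075-82194=926881
44. interest=⌊926881·27/10000⌋=2502; principal=84918-2502=82416; balance=926881-82416=844465
45. interest=⌊844465·27/10000⌋=2280; principal=84918-2280=82638; balance=844465-82638=761827
46. interest=⌊761827·27/10000⌋=2056; principal=84918-2056=82862; balance=761827-82862=678965
47. interest=⌊678965·27/10000⌋=1833; principal=84918-1833=83085; balance=678965-83085=595880
48. interest=⌊595880·27/10000⌋=1608; principal=84918-1608=83310; balance=595880-83310=512570
49. interest=⌊512570·27/10000⌋=1383; principal=84918-1383=83535; balance=512570-83535=429035
50. interest=⌊429035·27/10000⌋=1158; principal=84918-1158=83760; balance=429035-83760=345275
51. interest=⌊345275·27/10000⌋=932; principal=84918-932=83986; balance=345275-83986=261289
52. interest=⌊261289·27/10000⌋=705; principal=84918-705=84213; balance=261289-84213=177076
53. interest=⌊177076·27/10000⌋=478; principal=84918-478=84440; balance=177076-84440=92636
54. interest=⌊92636·27/10000⌋=250; principal=84918-250=84668; balance=92636-84668=7968
55. interest=⌊7968·27/10000⌋=21; principal=min(84918-21,7968)=7968; balance=7968-7968=0

1 11525 73393 4195131
2 11326 73592 4121539
3 11128 73790 4047749
4 10928 73990 3973759
5 10729 74189 3899570
6 10528 74390 3825180
7 10327 74591 3750589
8 10126 74792 3675797
9 9924 74994 3600803
10 9722 75196 3525607
11 9519 75399 3450208
12 9315 75603 3374605
13 9111 75807 3298798
14 8906 76012 3222786
15 8701 76217 3146569
16 8495 76423 3070146
17 8289 76629 2993517
18 8082 76836 2916681
19 7875 77043 2839638
20 7667 77251 2762387
21 7458 77460 2684927
22 7249 77669 2607258
23 7039 77879 2529379
24 6829 78089 2451290
25 6618 78300 2372990
26 6407 78511 2294479
27 6195 78723 2215756
28 5982 78936 2136820
29 5769 79149 2057671
30 5555 79363 1978308
31 5341 79577 1898731
32 5126 79792 1818939
33 4911 80007 1738932
34 4695 80223 1658709
35 4478 80440 1578269
36 4261 80657 1497612
37 4043 80875 1416737
38 3825 81093 1335644
39 3606 81312 1254332
40 3386 81532 1172800
41 3166 81752 1091048
42 2945 81973 1009075
43 2724 82194 926881
44 2502 82416 844465
45 2280 82638 761827
46 2056 82862 678965
47 1833 83085 595880
48 1608 83310 512570
49 1383 83535 429035
50 1158 83760 345275
51 932 83986 261289
52 705 84213 177076
53 478 84440 92636
54 250 84668 7968
55 21 7968 0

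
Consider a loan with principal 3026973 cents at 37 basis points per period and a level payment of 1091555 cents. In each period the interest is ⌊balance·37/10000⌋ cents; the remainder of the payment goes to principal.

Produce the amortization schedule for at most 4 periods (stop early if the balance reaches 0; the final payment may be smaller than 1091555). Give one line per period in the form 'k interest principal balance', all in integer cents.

1. interest=⌊3026973·37/10000⌋=11199; principal=1091555-11199=1080356; balance=3026973-1080356=1946617
2. interest=⌊1946617·37/10000⌋=7202; principal=1091555-7202=1084353; balance=1946617-1084353=862264
3. interest=⌊862264·37/10000⌋=3190; principal=min(1091555-3190,862264)=862264; balance=862264-862264=0

1 11199 1080356 1946617
2 7202 1084353 862264
3 3190 862264 0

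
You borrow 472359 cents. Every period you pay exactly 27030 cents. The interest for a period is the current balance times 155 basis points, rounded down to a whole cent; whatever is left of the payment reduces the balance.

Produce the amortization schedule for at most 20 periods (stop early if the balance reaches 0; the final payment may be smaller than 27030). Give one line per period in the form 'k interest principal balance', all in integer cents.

1 7321 19709 452650
2 7016 20014 432636
3 6705 20325 412311
4 6390 20640 391671
5 6070 20960 370711
6 5746 21284 349427
7 5416 21614 327813
8 5081 21949 305864
9 4740 22290 283574
10 4395 22635 260939
11 4044 22986 237953
12 3688 23342 214611
13 3326 23704 190907
14 2959 24071 166836
15 2585 24445 142391
16 2207 24823 117568
17 1822 25208 92360
18 1431 25599 66761
19 1034 25996 40765
20 631 26399 14366

1. interest=⌊472359·155/10000⌋=7321; principal=27030-7321=19709; balance=472359-19709=452650
2. interest=⌊452650·155/10000⌋=7016; principal=27030-7016=20014; balance=452650-20014=432636
3. interest=⌊432636·155/10000⌋=6705; principal=27030-6705=20325; balance=432636-20325=412311
4. interest=⌊412311·155/10000⌋=6390; principal=27030-6390=20640; balance=412311-20640=391671
5. interest=⌊391671·155/10000⌋=6070; principal=27030-6070=20960; balance=391671-20960=370711
6. interest=⌊370711·155/10000⌋=5746; principal=27030-5746=21284; balance=370711-21284=349427
7. interest=⌊349427·155/10000⌋=5416; principal=27030-5416=21614; balance=349427-21614=327813
8. interest=⌊327813·155/10000⌋=5081; principal=27030-5081=21949; balance=327813-21949=305864
9. interest=⌊305864·155/10000⌋=4740; principal=27030-4740=22290; balance=305864-22290=283574
10. interest=⌊283574·155/10000⌋=4395; principal=27030-4395=22635; balance=283574-22635=260939
11. interest=⌊260939·155/10000⌋=4044; principal=27030-4044=22986; balance=260939-22986=237953
12. interest=⌊237953·155/10000⌋=3688; principal=27030-3688=23342; balance=237953-23342=214611
13. interest=⌊214611·155/10000⌋=3326; principal=27030-3326=23704; balance=214611-23704=190907
14. interest=⌊190907·155/10000⌋=2959; principal=27030-2959=24071; balance=190907-24071=166836
15. interest=⌊166836·155/10000⌋=2585; principal=27030-2585=24445; balance=166836-24445=142391
16. interest=⌊142391·155/10000⌋=2207; principal=27030-2207=24823; balance=142391-24823=117568
17. interest=⌊117568·155/10000⌋=1822; principal=27030-1822=25208; balance=117568-25208=92360
18. interest=⌊92360·155/10000⌋=1431; principal=27030-1431=25599; balance=92360-25599=66761
19. interest=⌊66761·155/10000⌋=1034; principal=27030-1034=25996; balance=66761-25996=40765
20. interest=⌊40765·155/10000⌋=631; principal=27030-631=26399; balance=40765-26399=14366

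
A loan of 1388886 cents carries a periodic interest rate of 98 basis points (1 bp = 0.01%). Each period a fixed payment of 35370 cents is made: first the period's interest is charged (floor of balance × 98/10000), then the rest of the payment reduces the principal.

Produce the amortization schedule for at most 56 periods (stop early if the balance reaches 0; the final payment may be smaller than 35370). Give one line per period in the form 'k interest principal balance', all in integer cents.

1 13611 21759 1367127
2 13397 21973 1345154
3 13182 22188 1322966
4 12965 22405 1300561
5 12745 22625 1277936
6 12523 22847 1255089
7 12299 23071 1232018
8 12073 23297 1208721
9 11845 23525 1185196
10 11614 23756 1161440
11 11382 23988 1137452
12 11147 24223 1113229
13 10909 24461 1088768
14 10669 24701 1064067
15 10427 24943 1039124
16 10183 25187 1013937
17 9936 25434 988503
18 9687 25683 962820
19 9435 25935 936885
20 9181 26189 910696
21 8924 26446 884250
22 8665 26705 857545
23 8403 26967 830578
24 8139 27231 803347
25 7872 27498 775849
26 7603 27767 748082
27 7331 28039 720043
28 7056 28314 691729
29 6778 28592 663137
30 6498 28872 634265
31 6215 29155 605110
32 5930 29440 575670
33 5641 29729 545941
34 5350 30020 515921
35 5056 30314 485607
36 4758 30612 454995
37 4458 30912 424083
38 4156 31214 392869
39 3850 31520 361349
40 3541 31829 329520
41 3229 32141 297379
42 2914 32456 264923
43 2596 32774 232149
44 2275 33095 199054
45 1950 33420 165634
46 1623 33747 131887
47 1292 34078 97809
48 958 34412 63397
49 621 34749 28648
50 280 28648 0

1. interest=⌊1388886·98/10000⌋=13611; principal=35370-13611=21759; balance=1388886-21759=1367127
2. interest=⌊1367127·98/10000⌋=13397; principal=35370-13397=21973; balance=1367127-21973=1345154
3. interest=⌊1345154·98/10000⌋=13182; principal=35370-13182=22188; balance=1345154-22188=1322966
4. interest=⌊1322966·98/10000⌋=12965; principal=35370-12965=22405; balance=1322966-22405=1300561
5. interest=⌊1300561·98/10000⌋=12745; principal=35370-12745=22625; balance=1300561-22625=1277936
6. interest=⌊1277936·98/10000⌋=12523; principal=35370-12523=22847; balance=1277936-22847=1255089
7. interest=⌊1255089·98/10000⌋=12299; principal=35370-12299=23071; balance=1255089-23071=1232018
8. interest=⌊1232018·98/10000⌋=12073; principal=35370-12073=23297; balance=1232018-23297=1208721
9. interest=⌊1208721·98/10000⌋=11845; principal=35370-11845=23525; balance=1208721-23525=1185196
10. interest=⌊1185196·98/10000⌋=11614; principal=35370-11614=23756; balance=1185196-23756=1161440
11. interest=⌊1161440·98/10000⌋=11382; principal=35370-11382=23988; balance=1161440-23988=1137452
12. interest=⌊1137452·98/10000⌋=11147; principal=35370-11147=24223; balance=1137452-24223=1113229
13. interest=⌊1113229·98/10000⌋=10909; principal=35370-10909=24461; balance=1113229-24461=1088768
14. interest=⌊1088768·98/10000⌋=10669; principal=35370-10669=24701; balance=1088768-24701=1064067
15. interest=⌊1064067·98/10000⌋=10427; principal=35370-10427=24943; balance=1064067-24943=1039124
16. interest=⌊1039124·98/10000⌋=10183; principal=35370-10183=25187; balance=1039124-25187=1013937
17. interest=⌊1013937·98/10000⌋=9936; principal=35370-9936=25434; balance=1013937-25434=988503
18. interest=⌊988503·98/10000⌋=9687; principal=35370-9687=25683; balance=988503-25683=962820
19. interest=⌊962820·98/10000⌋=9435; principal=35370-9435=25935; balance=962820-25935=936885
20. interest=⌊936885·98/10000⌋=9181; principal=35370-9181=26189; balance=936885-26189=910696
21. interest=⌊910696·98/10000⌋=8924; principal=35370-8924=26446; balance=910696-26446=884250
22. interest=⌊884250·98/10000⌋=8665; principal=35370-8665=26705; balance=884250-26705=857545
23. interest=⌊857545·98/10000⌋=8403; principal=35370-8403=26967; balance=857545-26967=830578
24. interest=⌊830578·98/10000⌋=8139; principal=35370-8139=27231; balance=830578-27231=803347
25. interest=⌊803347·98/10000⌋=7872; principal=35370-7872=27498; balance=803347-27498=775849
26. interest=⌊775849·98/10000⌋=7603; principal=35370-7603=27767; balance=775849-27767=748082
27. interest=⌊748082·98/10000⌋=7331; principal=35370-7331=28039; balance=748082-28039=720043
28. interest=⌊720043·98/10000⌋=7056; principal=35370-7056=28314; balance=720043-28314=691729
29. interest=⌊691729·98/10000⌋=6778; principal=35370-6778=28592; balance=691729-28592=663137
30. interest=⌊663137·98/10000⌋=6498; principal=35370-6498=28872; balance=663137-28872=634265
31. interest=⌊634265·98/10000⌋=6215; principal=35370-6215=29155; balance=634265-29155=605110
32. interest=⌊605110·98/10000⌋=5930; principal=35370-5930=29440; balance=605110-29440=575670
33. interest=⌊575670·98/10000⌋=5641; principal=35370-5641=29729; balance=575670-29729=545941
34. interest=⌊545941·98/10000⌋=5350; principal=35370-5350=30020; balance=545941-30020=515921
35. interest=⌊515921·98/10000⌋=5056; principal=35370-5056=30314; balance=515921-30314=485607
36. interest=⌊485607·98/10000⌋=4758; principal=35370-4758=30612; balance=485607-30612=454995
37. interest=⌊454995·98/10000⌋=4458; principal=35370-4458=30912; balance=454995-30912=424083
38. interest=⌊424083·98/10000⌋=4156; principal=35370-4156=31214; balance=424083-31214=392869
39. interest=⌊392869·98/10000⌋=3850; principal=35370-3850=31520; balance=392869-31520=361349
40. interest=⌊361349·98/10000⌋=3541; principal=35370-3541=31829; balance=361349-31829=329520
41. interest=⌊329520·98/10000⌋=3229; principal=35370-3229=32141; balance=329520-32141=297379
42. interest=⌊297379·98/10000⌋=2914; principal=35370-2914=32456; balance=297379-32456=264923
43. interest=⌊264923·98/10000⌋=2596; principal=35370-2596=32774; balance=264923-32774=232149
44. interest=⌊232149·98/10000⌋=2275; principal=35370-2275=33095; balance=232149-33095=199054
45. interest=⌊199054·98/10000⌋=1950; principal=35370-1950=33420; balance=199054-33420=165634
46. interest=⌊165634·98/10000⌋=1623; principal=35370-1623=33747; balance=165634-33747=131887
47. interest=⌊131887·98/10000⌋=1292; principal=35370-1292=34078; balance=131887-34078=97809
48. interest=⌊97809·98/10000⌋=958; principal=35370-958=34412; balance=97809-34412=63397
49. interest=⌊63397·98/10000⌋=621; principal=35370-621=34749; balance=63397-34749=28648
50. interest=⌊28648·98/10000⌋=280; principal=min(35370-280,28648)=28648; balance=28648-28648=0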